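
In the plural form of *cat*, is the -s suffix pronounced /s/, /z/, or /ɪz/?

The stem *cat* ends in a voiceless non-sibilant consonant.
The plural suffix surfaces as /ɪz/ after sibilants, /s/ after other voiceless consonants, and /z/ after other voiced sounds.
So the plural -s on *cat* is pronounced /s/.

/s/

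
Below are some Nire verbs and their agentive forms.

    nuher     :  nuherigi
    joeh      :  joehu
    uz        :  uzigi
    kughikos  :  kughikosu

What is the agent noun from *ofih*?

The alternation tracks the final consonant of the stem — -u when the stem ends in a voiceless consonant (*joeh*, *kughikos*); -igi when the stem ends in a voiced consonant (*nuher*, *uz*).
*ofih*: final consonant = /h/, voiceless → -u → *ofihu*.

ofihu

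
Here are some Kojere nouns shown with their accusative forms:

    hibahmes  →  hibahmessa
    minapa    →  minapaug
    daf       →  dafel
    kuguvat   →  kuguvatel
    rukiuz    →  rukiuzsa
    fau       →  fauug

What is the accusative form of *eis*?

eissa

Looking at the final sound of each stem: -sa when the stem ends in a sibilant (*hibahmes*, *rukiuz*); -el when the stem ends in a non-sibilant consonant (*daf*, *kuguvat*); -ug when the stem ends in a vowel (*minapa*, *fau*).
*eis*: final sound = /s/, a sibilant → -sa → *eissa*.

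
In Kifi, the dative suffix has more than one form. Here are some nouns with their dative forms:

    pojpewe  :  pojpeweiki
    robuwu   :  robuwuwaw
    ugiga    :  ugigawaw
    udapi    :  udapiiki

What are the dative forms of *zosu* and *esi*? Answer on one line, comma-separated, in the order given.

The pattern is front/back vowel harmony: -iki when the last vowel of the stem is a front vowel (*pojpewe*, *udapi*); -waw when the last vowel of the stem is a back vowel (*robuwu*, *ugiga*).
Since the last vowel of *zosu* is /u/ (a back vowel), it takes -waw, giving *zosuwaw*.
The last vowel of *esi* is /i/, which is a front vowel, so the suffix is -iki, giving *esiiki*.

zosuwaw, esiiki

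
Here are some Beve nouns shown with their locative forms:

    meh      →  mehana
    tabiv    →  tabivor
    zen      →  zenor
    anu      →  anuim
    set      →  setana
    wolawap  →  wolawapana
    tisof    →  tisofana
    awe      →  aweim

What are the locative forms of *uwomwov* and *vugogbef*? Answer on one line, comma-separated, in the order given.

The suffix is conditioned by the final sound: -ana when the stem ends in a voiceless consonant (*meh*, *set*, *wolawap*, *tisof*); -or when the stem ends in a voiced consonant (*tabiv*, *zen*); -im when the stem ends in a vowel (*anu*, *awe*).
The final sound of *uwomwov* is /v/, which is a voiced consonant, so the suffix is -or, giving *uwomwovor*.
*vugogbef* — final sound /f/ (a voiceless consonant) → -ana → *vugogbefana*.

uwomwovor, vugogbefana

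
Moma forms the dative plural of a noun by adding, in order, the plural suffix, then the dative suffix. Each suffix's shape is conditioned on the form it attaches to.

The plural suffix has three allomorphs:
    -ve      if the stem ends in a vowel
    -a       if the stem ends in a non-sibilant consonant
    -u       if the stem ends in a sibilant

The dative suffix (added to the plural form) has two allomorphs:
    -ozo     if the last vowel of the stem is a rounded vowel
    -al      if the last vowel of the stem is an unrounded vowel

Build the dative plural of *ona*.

onaveal

Since the final sound of *ona* is /a/ (a vowel), it takes -ve, giving *onave*.
Since the last vowel of the plural form *onave* is /e/ (an unrounded vowel), it takes -al, giving *onaveal*.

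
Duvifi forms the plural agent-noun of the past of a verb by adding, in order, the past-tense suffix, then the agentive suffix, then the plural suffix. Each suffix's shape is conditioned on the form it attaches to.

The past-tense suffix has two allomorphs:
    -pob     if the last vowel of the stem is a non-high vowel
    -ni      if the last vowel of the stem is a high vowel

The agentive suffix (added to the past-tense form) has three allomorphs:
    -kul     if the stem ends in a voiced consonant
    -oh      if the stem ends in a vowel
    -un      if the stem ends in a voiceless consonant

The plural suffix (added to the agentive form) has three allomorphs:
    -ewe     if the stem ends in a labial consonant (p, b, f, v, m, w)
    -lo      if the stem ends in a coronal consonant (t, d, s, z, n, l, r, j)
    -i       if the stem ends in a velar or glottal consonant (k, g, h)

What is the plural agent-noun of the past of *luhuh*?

*luhuh*: last vowel = /u/, a high vowel → -ni → *luhuhni*.
The past-tense form *luhuhni*: final sound = /i/, a vowel → -oh → *luhuhnioh*.
The agentive form *luhuhnioh*: final consonant = /h/, velar/glottal → -i → *luhuhniohi*.

luhuhniohi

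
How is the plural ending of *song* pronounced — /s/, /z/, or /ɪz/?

The stem *song* ends in a voiced non-sibilant sound.
The plural suffix surfaces as /ɪz/ after sibilants, /s/ after other voiceless consonants, and /z/ after other voiced sounds.
So the plural -s on *song* is pronounced /z/.

/z/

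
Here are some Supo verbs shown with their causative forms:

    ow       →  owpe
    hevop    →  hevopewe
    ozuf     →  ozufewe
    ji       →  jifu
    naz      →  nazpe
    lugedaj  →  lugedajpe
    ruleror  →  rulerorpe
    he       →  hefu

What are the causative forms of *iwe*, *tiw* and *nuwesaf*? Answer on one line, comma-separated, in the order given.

Looking at the final sound of each stem: -ewe when the stem ends in a voiceless consonant (*hevop*, *ozuf*); -pe when the stem ends in a voiced consonant (*ow*, *naz*, *lugedaj*, *ruleror*); -fu when the stem ends in a vowel (*ji*, *he*).
*iwe*: final sound = /e/, a vowel → -fu → *iwefu*.
*tiw* — final sound /w/ (a voiced consonant) → -pe → *tiwpe*.
*nuwesaf* — final sound /f/ (a voiceless consonant) → -ewe → *nuwesafewe*.

iwefu, tiwpe, nuwesafewe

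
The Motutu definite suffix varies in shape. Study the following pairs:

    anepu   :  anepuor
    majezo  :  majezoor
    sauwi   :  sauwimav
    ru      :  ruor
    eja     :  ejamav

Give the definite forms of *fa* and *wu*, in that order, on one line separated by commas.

Looking at the last vowel of each stem: -or when the last vowel of the stem is a rounded vowel (*anepu*, *majezo*, *ru*); -mav when the last vowel of the stem is an unrounded vowel (*sauwi*, *eja*).
The last vowel of *fa* is /a/, which is an unrounded vowel, so the suffix is -mav, giving *famav*.
The last vowel of *wu* is /u/, which is a rounded vowel, so the suffix is -or, giving *wuor*.

famav, wuor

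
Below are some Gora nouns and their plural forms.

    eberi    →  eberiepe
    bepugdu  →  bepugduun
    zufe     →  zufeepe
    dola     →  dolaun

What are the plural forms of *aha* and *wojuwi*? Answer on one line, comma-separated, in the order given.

ahaun, wojuwiepe

Looking at the last vowel of each stem: -epe when the last vowel of the stem is a front vowel (*eberi*, *zufe*); -un when the last vowel of the stem is a back vowel (*bepugdu*, *dola*).
Since the last vowel of *aha* is /a/ (a back vowel), it takes -un, giving *ahaun*.
Since the last vowel of *wojuwi* is /i/ (a front vowel), it takes -epe, giving *wojuwiepe*.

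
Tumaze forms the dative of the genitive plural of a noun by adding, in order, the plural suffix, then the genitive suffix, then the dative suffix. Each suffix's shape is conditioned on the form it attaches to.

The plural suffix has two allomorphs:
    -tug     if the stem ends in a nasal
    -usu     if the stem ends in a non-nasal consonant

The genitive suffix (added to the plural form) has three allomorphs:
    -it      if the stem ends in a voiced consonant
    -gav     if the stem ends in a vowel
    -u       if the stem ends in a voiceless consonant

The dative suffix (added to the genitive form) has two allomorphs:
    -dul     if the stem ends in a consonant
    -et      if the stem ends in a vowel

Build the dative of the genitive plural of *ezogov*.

ezogovusugavdul

Since the final consonant of *ezogov* is /v/ (non-nasal), it takes -usu, giving *ezogovusu*.
Since the final sound of the plural form *ezogovusu* is /u/ (a vowel), it takes -gav, giving *ezogovusugav*.
The genitive form *ezogovusugav* — final sound /v/ (a consonant) → -dul → *ezogovusugavdul*.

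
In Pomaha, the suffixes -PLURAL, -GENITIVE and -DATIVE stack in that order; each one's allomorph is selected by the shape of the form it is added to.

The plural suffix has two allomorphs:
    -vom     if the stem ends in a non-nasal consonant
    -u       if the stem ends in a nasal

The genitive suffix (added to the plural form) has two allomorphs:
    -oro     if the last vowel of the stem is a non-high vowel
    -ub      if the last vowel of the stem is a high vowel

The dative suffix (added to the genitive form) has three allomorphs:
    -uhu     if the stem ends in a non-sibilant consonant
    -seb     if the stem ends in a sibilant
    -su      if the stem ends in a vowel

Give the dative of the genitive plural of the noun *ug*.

ugvomorosu

Since the final consonant of *ug* is /g/ (non-nasal), it takes -vom, giving *ugvom*.
The plural form *ugvom* — last vowel /o/ (a non-high vowel) → -oro → *ugvomoro*.
The final sound of the genitive form *ugvomoro* is /o/, which is a vowel, so the dative suffix is -su, giving *ugvomorosu*.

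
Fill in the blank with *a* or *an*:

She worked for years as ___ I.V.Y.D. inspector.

The indefinite article is chosen by the initial *sound* of the following word, not its spelling.
The initialism *I.V.Y.D.* is read letter by letter; the first letter, I, is pronounced /aɪ/, which begins with a vowel sound.
So the article is *an*: She worked for years as an I.V.Y.D. inspector.

an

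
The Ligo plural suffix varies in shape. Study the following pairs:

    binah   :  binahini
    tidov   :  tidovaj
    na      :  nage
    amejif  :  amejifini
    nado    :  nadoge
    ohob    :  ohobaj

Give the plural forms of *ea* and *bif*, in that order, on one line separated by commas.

The pattern is voicing of the final sound: -ini when the stem ends in a voiceless consonant (*binah*, *amejif*); -aj when the stem ends in a voiced consonant (*tidov*, *ohob*); -ge when the stem ends in a vowel (*na*, *nado*).
Since the final sound of *ea* is /a/ (a vowel), it takes -ge, giving *eage*.
The final sound of *bif* is /f/, which is a voiceless consonant, so the suffix is -ini, giving *bifini*.

eage, bifini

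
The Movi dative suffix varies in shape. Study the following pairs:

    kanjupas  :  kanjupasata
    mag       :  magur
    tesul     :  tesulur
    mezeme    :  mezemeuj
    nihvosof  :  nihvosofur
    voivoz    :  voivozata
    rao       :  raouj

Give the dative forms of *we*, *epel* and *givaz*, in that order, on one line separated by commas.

The alternation tracks the final sound of the stem — -ata when the stem ends in a sibilant (*kanjupas*, *voivoz*); -ur when the stem ends in a non-sibilant consonant (*mag*, *tesul*, *nihvosof*); -uj when the stem ends in a vowel (*mezeme*, *rao*).
*we* — final sound /e/ (a vowel) → -uj → *weuj*.
Since the final sound of *epel* is /l/ (a non-sibilant consonant), it takes -ur, giving *epelur*.
*givaz*: final sound = /z/, a sibilant → -ata → *givazata*.

weuj, epelur, givazata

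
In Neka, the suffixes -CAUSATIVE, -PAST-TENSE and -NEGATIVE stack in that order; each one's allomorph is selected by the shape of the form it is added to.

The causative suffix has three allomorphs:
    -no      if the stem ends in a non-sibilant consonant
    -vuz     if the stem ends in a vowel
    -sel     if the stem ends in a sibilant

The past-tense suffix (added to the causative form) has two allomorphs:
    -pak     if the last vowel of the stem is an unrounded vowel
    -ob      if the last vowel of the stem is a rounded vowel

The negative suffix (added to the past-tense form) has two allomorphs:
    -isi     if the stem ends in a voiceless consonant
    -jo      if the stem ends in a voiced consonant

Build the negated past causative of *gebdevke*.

gebdevkevuzobjo

The final sound of *gebdevke* is /e/, which is a vowel, so the causative suffix is -vuz, giving *gebdevkevuz*.
The causative form *gebdevkevuz* — last vowel /u/ (a rounded vowel) → -ob → *gebdevkevuzob*.
Since the final consonant of the past-tense form *gebdevkevuzob* is /b/ (voiced), it takes -jo, giving *gebdevkevuzobjo*.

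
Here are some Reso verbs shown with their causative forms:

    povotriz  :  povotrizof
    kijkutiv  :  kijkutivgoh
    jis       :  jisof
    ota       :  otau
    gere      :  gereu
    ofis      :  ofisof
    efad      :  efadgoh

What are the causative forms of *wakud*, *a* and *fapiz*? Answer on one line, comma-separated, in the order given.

The suffix is conditioned by the final sound: -of when the stem ends in a sibilant (*povotriz*, *jis*, *ofis*); -goh when the stem ends in a non-sibilant consonant (*kijkutiv*, *efad*); -u when the stem ends in a vowel (*ota*, *gere*).
Since the final sound of *wakud* is /d/ (a non-sibilant consonant), it takes -goh, giving *wakudgoh*.
The final sound of *a* is /a/, which is a vowel, so the suffix is -u, giving *au*.
The final sound of *fapiz* is /z/, which is a sibilant, so the suffix is -of, giving *fapizof*.

wakudgoh, au, fapizof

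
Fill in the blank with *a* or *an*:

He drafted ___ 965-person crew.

a

The indefinite article is chosen by the initial *sound* of the following word, not its spelling.
The number *965* is spoken "nine hundred …", beginning with /naɪn/ — a consonant sound.
So the article is *a*: He drafted a 965-person crew.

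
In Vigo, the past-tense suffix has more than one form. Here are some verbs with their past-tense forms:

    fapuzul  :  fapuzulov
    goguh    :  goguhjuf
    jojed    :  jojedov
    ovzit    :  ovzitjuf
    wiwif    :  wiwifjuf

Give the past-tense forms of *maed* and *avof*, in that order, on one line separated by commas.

The suffix is conditioned by the final consonant: -juf when the stem ends in a voiceless consonant (*goguh*, *ovzit*, *wiwif*); -ov when the stem ends in a voiced consonant (*fapuzul*, *jojed*).
*maed*: final consonant = /d/, voiced → -ov → *maedov*.
The final consonant of *avof* is /f/, which is voiceless, so the suffix is -juf, giving *avofjuf*.

maedov, avofjuf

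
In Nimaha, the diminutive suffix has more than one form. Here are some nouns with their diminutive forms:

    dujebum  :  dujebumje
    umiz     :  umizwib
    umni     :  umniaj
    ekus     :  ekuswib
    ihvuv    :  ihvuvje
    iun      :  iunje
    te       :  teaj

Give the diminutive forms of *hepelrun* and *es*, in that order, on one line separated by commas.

The alternation tracks the final sound of the stem — -wib when the stem ends in a sibilant (*umiz*, *ekus*); -je when the stem ends in a non-sibilant consonant (*dujebum*, *ihvuv*, *iun*); -aj when the stem ends in a vowel (*umni*, *te*).
The final sound of *hepelrun* is /n/, which is a non-sibilant consonant, so the suffix is -je, giving *hepelrunje*.
*es* — final sound /s/ (a sibilant) → -wib → *eswib*.

hepelrunje, eswib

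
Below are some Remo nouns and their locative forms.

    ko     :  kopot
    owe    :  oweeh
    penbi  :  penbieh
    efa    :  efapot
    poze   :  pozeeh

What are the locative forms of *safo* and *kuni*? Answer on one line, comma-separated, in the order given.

safopot, kunieh

The suffix is conditioned by the last vowel: -eh when the last vowel of the stem is a front vowel (*owe*, *penbi*, *poze*); -pot when the last vowel of the stem is a back vowel (*ko*, *efa*).
*safo* — last vowel /o/ (a back vowel) → -pot → *safopot*.
The last vowel of *kuni* is /i/, which is a front vowel, so the suffix is -eh, giving *kunieh*.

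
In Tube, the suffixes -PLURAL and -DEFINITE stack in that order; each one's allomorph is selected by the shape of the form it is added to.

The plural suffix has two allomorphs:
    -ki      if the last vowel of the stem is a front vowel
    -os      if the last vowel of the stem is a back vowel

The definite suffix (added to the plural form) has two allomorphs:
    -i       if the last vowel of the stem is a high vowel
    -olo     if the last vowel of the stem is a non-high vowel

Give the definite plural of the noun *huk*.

hukosolo

*huk* — last vowel /u/ (a back vowel) → -os → *hukos*.
Since the last vowel of the plural form *hukos* is /o/ (a non-high vowel), it takes -olo, giving *hukosolo*.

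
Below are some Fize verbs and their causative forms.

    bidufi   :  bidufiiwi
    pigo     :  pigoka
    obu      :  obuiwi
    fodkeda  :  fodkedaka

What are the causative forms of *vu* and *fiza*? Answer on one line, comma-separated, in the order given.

Looking at the last vowel of each stem: -iwi when the last vowel of the stem is a high vowel (*bidufi*, *obu*); -ka when the last vowel of the stem is a non-high vowel (*pigo*, *fodkeda*).
The last vowel of *vu* is /u/, which is a high vowel, so the suffix is -iwi, giving *vuiwi*.
*fiza* — last vowel /a/ (a non-high vowel) → -ka → *fizaka*.

vuiwi, fizaka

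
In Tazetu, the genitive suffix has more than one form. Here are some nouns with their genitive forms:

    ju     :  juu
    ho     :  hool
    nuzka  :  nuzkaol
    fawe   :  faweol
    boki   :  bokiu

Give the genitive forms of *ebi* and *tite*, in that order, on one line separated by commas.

ebiu, titeol

The pattern is height harmony: -u when the last vowel of the stem is a high vowel (*ju*, *boki*); -ol when the last vowel of the stem is a non-high vowel (*ho*, *nuzka*, *fawe*).
The last vowel of *ebi* is /i/, which is a high vowel, so the suffix is -u, giving *ebiu*.
The last vowel of *tite* is /e/, which is a non-high vowel, so the suffix is -ol, giving *titeol*.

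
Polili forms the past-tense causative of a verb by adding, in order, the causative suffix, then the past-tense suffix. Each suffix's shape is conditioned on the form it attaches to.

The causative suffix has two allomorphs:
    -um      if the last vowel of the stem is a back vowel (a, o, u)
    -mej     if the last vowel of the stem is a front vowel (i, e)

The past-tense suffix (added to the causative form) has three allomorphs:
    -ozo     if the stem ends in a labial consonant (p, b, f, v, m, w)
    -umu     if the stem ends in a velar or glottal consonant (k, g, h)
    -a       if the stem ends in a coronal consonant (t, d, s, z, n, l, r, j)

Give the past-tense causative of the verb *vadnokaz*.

*vadnokaz* — last vowel /a/ (a back vowel) → -um → *vadnokazum*.
The final consonant of the causative form *vadnokazum* is /m/, which is labial, so the past-tense suffix is -ozo, giving *vadnokazumozo*.

vadnokazumozo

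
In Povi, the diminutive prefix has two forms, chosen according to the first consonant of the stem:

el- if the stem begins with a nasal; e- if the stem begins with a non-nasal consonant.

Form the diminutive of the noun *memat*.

elmemat

*memat* — first consonant /m/ (a nasal) → el- → *elmemat*.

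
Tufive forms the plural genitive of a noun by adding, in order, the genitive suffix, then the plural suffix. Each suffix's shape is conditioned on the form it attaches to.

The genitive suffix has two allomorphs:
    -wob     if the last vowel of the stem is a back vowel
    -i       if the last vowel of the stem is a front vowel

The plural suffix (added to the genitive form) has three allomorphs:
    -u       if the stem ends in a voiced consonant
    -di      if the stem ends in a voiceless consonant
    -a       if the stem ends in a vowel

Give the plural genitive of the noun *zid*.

zidia

*zid*: last vowel = /i/, a front vowel → -i → *zidi*.
The genitive form *zidi* — final sound /i/ (a vowel) → -a → *zidia*.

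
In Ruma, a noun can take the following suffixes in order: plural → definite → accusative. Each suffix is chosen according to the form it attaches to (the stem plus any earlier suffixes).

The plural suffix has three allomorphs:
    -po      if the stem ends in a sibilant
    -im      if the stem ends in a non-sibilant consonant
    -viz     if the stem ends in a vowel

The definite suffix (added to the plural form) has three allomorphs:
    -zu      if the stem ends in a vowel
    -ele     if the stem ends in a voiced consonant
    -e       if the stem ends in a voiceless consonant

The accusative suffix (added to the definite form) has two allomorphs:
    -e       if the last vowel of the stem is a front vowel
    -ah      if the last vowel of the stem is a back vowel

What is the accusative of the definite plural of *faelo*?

The final sound of *faelo* is /o/, which is a vowel, so the plural suffix is -viz, giving *faeloviz*.
The plural form *faeloviz* — final sound /z/ (a voiced consonant) → -ele → *faelovizele*.
Since the last vowel of the definite form *faelovizele* is /e/ (a front vowel), it takes -e, giving *faelovizelee*.

faelovizelee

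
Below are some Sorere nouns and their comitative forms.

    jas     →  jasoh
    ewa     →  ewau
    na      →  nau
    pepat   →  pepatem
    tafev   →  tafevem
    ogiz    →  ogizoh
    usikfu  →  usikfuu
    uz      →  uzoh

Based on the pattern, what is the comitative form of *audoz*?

The alternation tracks the final sound of the stem — -oh when the stem ends in a sibilant (*jas*, *ogiz*, *uz*); -em when the stem ends in a non-sibilant consonant (*pepat*, *tafev*); -u when the stem ends in a vowel (*ewa*, *na*, *usikfu*).
Since the final sound of *audoz* is /z/ (a sibilant), it takes -oh, giving *audozoh*.

audozoh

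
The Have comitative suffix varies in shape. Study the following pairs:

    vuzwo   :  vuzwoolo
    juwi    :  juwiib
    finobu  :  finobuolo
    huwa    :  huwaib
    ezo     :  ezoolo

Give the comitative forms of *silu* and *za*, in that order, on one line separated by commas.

The alternation tracks the last vowel of the stem — -olo when the last vowel of the stem is a rounded vowel (*vuzwo*, *finobu*, *ezo*); -ib when the last vowel of the stem is an unrounded vowel (*juwi*, *huwa*).
*silu* — last vowel /u/ (a rounded vowel) → -olo → *siluolo*.
The last vowel of *za* is /a/, which is an unrounded vowel, so the suffix is -ib, giving *zaib*.

siluolo, zaib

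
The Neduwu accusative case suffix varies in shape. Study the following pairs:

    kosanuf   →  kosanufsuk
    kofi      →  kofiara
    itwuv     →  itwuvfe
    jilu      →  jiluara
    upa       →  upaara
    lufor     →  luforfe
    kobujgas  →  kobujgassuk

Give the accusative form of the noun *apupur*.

apupurfe

The alternation tracks the final sound of the stem — -suk when the stem ends in a voiceless consonant (*kosanuf*, *kobujgas*); -fe when the stem ends in a voiced consonant (*itwuv*, *lufor*); -ara when the stem ends in a vowel (*kofi*, *jilu*, *upa*).
Since the final sound of *apupur* is /r/ (a voiced consonant), it takes -fe, giving *apupurfe*.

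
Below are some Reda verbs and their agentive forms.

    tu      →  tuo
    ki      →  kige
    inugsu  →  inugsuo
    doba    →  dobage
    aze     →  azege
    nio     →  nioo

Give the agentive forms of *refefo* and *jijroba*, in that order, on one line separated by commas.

refefoo, jijrobage

The suffix is conditioned by the last vowel: -o when the last vowel of the stem is a rounded vowel (*tu*, *inugsu*, *nio*); -ge when the last vowel of the stem is an unrounded vowel (*ki*, *doba*, *aze*).
*refefo*: last vowel = /o/, a rounded vowel → -o → *refefoo*.
Since the last vowel of *jijroba* is /a/ (an unrounded vowel), it takes -ge, giving *jijrobage*.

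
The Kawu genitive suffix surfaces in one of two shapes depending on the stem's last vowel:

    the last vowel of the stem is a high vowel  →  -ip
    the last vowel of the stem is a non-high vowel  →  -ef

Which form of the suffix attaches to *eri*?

The last vowel of *eri* is /i/, which is a high vowel, so the suffix is -ip.

-ip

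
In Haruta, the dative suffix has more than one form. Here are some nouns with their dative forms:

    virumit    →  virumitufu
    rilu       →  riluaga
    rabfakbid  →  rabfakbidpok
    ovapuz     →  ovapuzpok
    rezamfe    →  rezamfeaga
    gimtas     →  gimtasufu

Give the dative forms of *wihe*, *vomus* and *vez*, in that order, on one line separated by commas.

wiheaga, vomusufu, vezpok

The suffix is conditioned by the final sound: -ufu when the stem ends in a voiceless consonant (*virumit*, *gimtas*); -pok when the stem ends in a voiced consonant (*rabfakbid*, *ovapuz*); -aga when the stem ends in a vowel (*rilu*, *rezamfe*).
Since the final sound of *wihe* is /e/ (a vowel), it takes -aga, giving *wiheaga*.
Since the final sound of *vomus* is /s/ (a voiceless consonant), it takes -ufu, giving *vomusufu*.
Since the final sound of *vez* is /z/ (a voiced consonant), it takes -pok, giving *vezpok*.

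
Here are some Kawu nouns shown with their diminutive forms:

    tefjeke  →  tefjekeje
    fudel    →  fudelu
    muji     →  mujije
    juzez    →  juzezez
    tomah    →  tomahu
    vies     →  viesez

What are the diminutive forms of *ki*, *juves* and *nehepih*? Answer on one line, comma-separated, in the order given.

The alternation tracks the final sound of the stem — -ez when the stem ends in a sibilant (*juzez*, *vies*); -u when the stem ends in a non-sibilant consonant (*fudel*, *tomah*); -je when the stem ends in a vowel (*tefjeke*, *muji*).
*ki*: final sound = /i/, a vowel → -je → *kije*.
Since the final sound of *juves* is /s/ (a sibilant), it takes -ez, giving *juvesez*.
*nehepih* — final sound /h/ (a non-sibilant consonant) → -u → *nehepihu*.

kije, juvesez, nehepihu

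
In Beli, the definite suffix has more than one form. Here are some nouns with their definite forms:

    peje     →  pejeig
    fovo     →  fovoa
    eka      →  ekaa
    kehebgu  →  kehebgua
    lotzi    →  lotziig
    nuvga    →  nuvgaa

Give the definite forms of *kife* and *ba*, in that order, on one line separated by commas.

The pattern is front/back vowel harmony: -ig when the last vowel of the stem is a front vowel (*peje*, *lotzi*); -a when the last vowel of the stem is a back vowel (*fovo*, *eka*, *kehebgu*, *nuvga*).
*kife*: last vowel = /e/, a front vowel → -ig → *kifeig*.
*ba* — last vowel /a/ (a back vowel) → -a → *baa*.

kifeig, baa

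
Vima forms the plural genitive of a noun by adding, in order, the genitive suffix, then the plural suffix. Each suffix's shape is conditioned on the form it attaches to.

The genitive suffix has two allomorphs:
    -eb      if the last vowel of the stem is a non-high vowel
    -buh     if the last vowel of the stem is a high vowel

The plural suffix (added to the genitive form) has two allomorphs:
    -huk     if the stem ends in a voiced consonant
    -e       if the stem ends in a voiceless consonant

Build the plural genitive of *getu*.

getubuhe

Since the last vowel of *getu* is /u/ (a high vowel), it takes -buh, giving *getubuh*.
The genitive form *getubuh*: final consonant = /h/, voiceless → -e → *getubuhe*.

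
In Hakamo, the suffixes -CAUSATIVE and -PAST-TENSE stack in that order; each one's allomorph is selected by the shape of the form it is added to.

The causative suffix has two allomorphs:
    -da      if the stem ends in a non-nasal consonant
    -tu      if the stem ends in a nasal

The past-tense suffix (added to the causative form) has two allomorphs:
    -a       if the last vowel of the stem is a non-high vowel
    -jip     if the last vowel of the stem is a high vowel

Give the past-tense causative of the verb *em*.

emtujip

The final consonant of *em* is /m/, which is a nasal, so the causative suffix is -tu, giving *emtu*.
Since the last vowel of the causative form *emtu* is /u/ (a high vowel), it takes -jip, giving *emtujip*.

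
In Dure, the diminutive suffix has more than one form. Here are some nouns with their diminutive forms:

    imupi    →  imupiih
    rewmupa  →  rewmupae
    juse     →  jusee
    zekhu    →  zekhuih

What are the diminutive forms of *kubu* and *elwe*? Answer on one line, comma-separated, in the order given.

The pattern is height harmony: -ih when the last vowel of the stem is a high vowel (*imupi*, *zekhu*); -e when the last vowel of the stem is a non-high vowel (*rewmupa*, *juse*).
*kubu*: last vowel = /u/, a high vowel → -ih → *kubuih*.
Since the last vowel of *elwe* is /e/ (a non-high vowel), it takes -e, giving *elwee*.

kubuih, elwee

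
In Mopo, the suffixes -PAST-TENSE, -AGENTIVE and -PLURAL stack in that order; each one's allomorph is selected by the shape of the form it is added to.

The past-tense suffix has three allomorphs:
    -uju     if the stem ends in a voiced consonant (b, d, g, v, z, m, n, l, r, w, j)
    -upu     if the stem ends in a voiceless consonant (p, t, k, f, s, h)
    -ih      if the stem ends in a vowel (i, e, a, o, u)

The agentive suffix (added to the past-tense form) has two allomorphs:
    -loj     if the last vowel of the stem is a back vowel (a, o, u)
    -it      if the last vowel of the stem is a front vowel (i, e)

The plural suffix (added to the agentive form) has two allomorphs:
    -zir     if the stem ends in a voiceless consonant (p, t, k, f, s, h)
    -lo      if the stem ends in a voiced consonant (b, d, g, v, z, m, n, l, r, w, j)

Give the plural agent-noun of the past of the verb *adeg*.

adegujulojlo

Since the final sound of *adeg* is /g/ (a voiced consonant), it takes -uju, giving *adeguju*.
Since the last vowel of the past-tense form *adeguju* is /u/ (a back vowel), it takes -loj, giving *adegujuloj*.
The agentive form *adegujuloj*: final consonant = /j/, voiced → -lo → *adegujulojlo*.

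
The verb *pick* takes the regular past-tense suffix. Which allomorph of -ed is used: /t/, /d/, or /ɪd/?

The stem *pick* ends in a voiceless consonant other than /t/.
The -ed suffix is realized as /ɪd/ after /t, d/; as /t/ after other voiceless consonants; and as /d/ after other voiced sounds.
So -ed on *pick* is pronounced /t/.

/t/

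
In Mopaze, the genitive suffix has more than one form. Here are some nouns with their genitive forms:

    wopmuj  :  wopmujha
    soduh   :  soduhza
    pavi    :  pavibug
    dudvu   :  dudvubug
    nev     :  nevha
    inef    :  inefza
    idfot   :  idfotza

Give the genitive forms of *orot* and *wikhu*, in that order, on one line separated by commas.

The suffix is conditioned by the final sound: -za when the stem ends in a voiceless consonant (*soduh*, *inef*, *idfot*); -ha when the stem ends in a voiced consonant (*wopmuj*, *nev*); -bug when the stem ends in a vowel (*pavi*, *dudvu*).
*orot*: final sound = /t/, a voiceless consonant → -za → *orotza*.
Since the final sound of *wikhu* is /u/ (a vowel), it takes -bug, giving *wikhubug*.

orotza, wikhubug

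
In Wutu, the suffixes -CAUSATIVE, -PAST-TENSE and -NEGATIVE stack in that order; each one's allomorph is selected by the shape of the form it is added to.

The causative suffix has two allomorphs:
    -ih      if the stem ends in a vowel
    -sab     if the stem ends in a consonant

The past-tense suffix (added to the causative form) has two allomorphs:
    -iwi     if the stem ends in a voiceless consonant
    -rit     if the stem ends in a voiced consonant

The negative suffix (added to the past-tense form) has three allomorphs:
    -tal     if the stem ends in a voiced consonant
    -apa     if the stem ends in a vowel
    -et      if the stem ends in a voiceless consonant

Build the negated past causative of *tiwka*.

The final sound of *tiwka* is /a/, which is a vowel, so the causative suffix is -ih, giving *tiwkaih*.
The final consonant of the causative form *tiwkaih* is /h/, which is voiceless, so the past-tense suffix is -iwi, giving *tiwkaihiwi*.
The past-tense form *tiwkaihiwi* — final sound /i/ (a vowel) → -apa → *tiwkaihiwiapa*.

tiwkaihiwiapa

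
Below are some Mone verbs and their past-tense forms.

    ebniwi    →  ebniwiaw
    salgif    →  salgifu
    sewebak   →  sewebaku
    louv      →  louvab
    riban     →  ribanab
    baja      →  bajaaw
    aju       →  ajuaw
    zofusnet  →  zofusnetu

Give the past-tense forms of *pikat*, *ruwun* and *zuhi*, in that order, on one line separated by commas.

Looking at the final sound of each stem: -u when the stem ends in a voiceless consonant (*salgif*, *sewebak*, *zofusnet*); -ab when the stem ends in a voiced consonant (*louv*, *riban*); -aw when the stem ends in a vowel (*ebniwi*, *baja*, *aju*).
*pikat*: final sound = /t/, a voiceless consonant → -u → *pikatu*.
The final sound of *ruwun* is /n/, which is a voiced consonant, so the suffix is -ab, giving *ruwunab*.
Since the final sound of *zuhi* is /i/ (a vowel), it takes -aw, giving *zuhiaw*.

pikatu, ruwunab, zuhiaw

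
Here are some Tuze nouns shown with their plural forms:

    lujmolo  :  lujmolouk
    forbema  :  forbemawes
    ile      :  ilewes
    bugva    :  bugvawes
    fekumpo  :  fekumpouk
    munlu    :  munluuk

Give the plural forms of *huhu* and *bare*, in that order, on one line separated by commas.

huhuuk, barewes

The alternation tracks the last vowel of the stem — -uk when the last vowel of the stem is a rounded vowel (*lujmolo*, *fekumpo*, *munlu*); -wes when the last vowel of the stem is an unrounded vowel (*forbema*, *ile*, *bugva*).
*huhu* — last vowel /u/ (a rounded vowel) → -uk → *huhuuk*.
*bare*: last vowel = /e/, an unrounded vowel → -wes → *barewes*.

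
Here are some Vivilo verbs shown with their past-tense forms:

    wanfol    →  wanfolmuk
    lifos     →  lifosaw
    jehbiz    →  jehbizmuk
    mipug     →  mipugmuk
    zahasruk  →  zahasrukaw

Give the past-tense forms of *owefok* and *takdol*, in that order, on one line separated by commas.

Looking at the final consonant of each stem: -aw when the stem ends in a voiceless consonant (*lifos*, *zahasruk*); -muk when the stem ends in a voiced consonant (*wanfol*, *jehbiz*, *mipug*).
*owefok* — final consonant /k/ (voiceless) → -aw → *owefokaw*.
*takdol*: final consonant = /l/, voiced → -muk → *takdolmuk*.

owefokaw, takdolmuk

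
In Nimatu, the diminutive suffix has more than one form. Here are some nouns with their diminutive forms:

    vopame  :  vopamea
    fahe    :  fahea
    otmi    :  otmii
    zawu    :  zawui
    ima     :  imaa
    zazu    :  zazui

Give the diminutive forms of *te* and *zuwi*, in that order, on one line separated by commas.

The suffix is conditioned by the last vowel: -i when the last vowel of the stem is a high vowel (*otmi*, *zawu*, *zazu*); -a when the last vowel of the stem is a non-high vowel (*vopame*, *fahe*, *ima*).
*te* — last vowel /e/ (a non-high vowel) → -a → *tea*.
*zuwi*: last vowel = /i/, a high vowel → -i → *zuwii*.

tea, zuwii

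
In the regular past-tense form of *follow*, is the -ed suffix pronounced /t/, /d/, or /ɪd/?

The stem *follow* ends in a voiced sound other than /d/.
The -ed suffix is realized as /ɪd/ after /t, d/; as /t/ after other voiceless consonants; and as /d/ after other voiced sounds.
So -ed on *follow* is pronounced /d/.

/d/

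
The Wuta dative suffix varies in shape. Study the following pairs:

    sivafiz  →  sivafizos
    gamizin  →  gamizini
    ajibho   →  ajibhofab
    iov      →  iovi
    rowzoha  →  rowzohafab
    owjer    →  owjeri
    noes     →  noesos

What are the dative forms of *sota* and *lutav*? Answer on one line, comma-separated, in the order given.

sotafab, lutavi

The pattern is sibilance of the final sound: -os when the stem ends in a sibilant (*sivafiz*, *noes*); -i when the stem ends in a non-sibilant consonant (*gamizin*, *iov*, *owjer*); -fab when the stem ends in a vowel (*ajibho*, *rowzoha*).
*sota*: final sound = /a/, a vowel → -fab → *sotafab*.
Since the final sound of *lutav* is /v/ (a non-sibilant consonant), it takes -i, giving *lutavi*.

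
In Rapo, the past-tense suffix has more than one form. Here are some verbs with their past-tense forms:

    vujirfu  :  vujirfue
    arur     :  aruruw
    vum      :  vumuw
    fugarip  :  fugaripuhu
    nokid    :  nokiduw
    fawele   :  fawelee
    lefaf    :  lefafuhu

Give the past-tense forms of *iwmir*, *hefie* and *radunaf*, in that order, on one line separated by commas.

The alternation tracks the final sound of the stem — -uhu when the stem ends in a voiceless consonant (*fugarip*, *lefaf*); -uw when the stem ends in a voiced consonant (*arur*, *vum*, *nokid*); -e when the stem ends in a vowel (*vujirfu*, *fawele*).
The final sound of *iwmir* is /r/, which is a voiced consonant, so the suffix is -uw, giving *iwmiruw*.
*hefie* — final sound /e/ (a vowel) → -e → *hefiee*.
Since the final sound of *radunaf* is /f/ (a voiceless consonant), it takes -uhu, giving *radunafuhu*.

iwmiruw, hefiee, radunafuhu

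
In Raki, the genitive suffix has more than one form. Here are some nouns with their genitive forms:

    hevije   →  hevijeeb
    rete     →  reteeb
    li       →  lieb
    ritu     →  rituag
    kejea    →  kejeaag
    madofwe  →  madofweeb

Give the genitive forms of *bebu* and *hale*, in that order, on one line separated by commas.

bebuag, haleeb

Looking at the last vowel of each stem: -eb when the last vowel of the stem is a front vowel (*hevije*, *rete*, *li*, *madofwe*); -ag when the last vowel of the stem is a back vowel (*ritu*, *kejea*).
Since the last vowel of *bebu* is /u/ (a back vowel), it takes -ag, giving *bebuag*.
*hale*: last vowel = /e/, a front vowel → -eb → *haleeb*.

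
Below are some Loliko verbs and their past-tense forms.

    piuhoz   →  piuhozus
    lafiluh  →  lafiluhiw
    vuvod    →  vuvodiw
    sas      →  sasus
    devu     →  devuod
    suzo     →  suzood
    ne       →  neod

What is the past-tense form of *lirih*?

lirihiw

The alternation tracks the final sound of the stem — -us when the stem ends in a sibilant (*piuhoz*, *sas*); -iw when the stem ends in a non-sibilant consonant (*lafiluh*, *vuvod*); -od when the stem ends in a vowel (*devu*, *suzo*, *ne*).
Since the final sound of *lirih* is /h/ (a non-sibilant consonant), it takes -iw, giving *lirihiw*.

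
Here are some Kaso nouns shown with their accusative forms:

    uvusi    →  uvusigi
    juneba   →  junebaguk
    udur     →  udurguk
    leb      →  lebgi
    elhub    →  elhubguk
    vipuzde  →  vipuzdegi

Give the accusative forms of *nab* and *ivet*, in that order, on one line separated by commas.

The suffix is conditioned by the last vowel: -gi when the last vowel of the stem is a front vowel (*uvusi*, *leb*, *vipuzde*); -guk when the last vowel of the stem is a back vowel (*juneba*, *udur*, *elhub*).
The last vowel of *nab* is /a/, which is a back vowel, so the suffix is -guk, giving *nabguk*.
*ivet*: last vowel = /e/, a front vowel → -gi → *ivetgi*.

nabguk, ivetgi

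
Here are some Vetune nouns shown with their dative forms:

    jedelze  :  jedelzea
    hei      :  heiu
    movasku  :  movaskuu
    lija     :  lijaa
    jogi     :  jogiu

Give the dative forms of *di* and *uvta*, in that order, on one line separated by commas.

diu, uvtaa

Looking at the last vowel of each stem: -u when the last vowel of the stem is a high vowel (*hei*, *movasku*, *jogi*); -a when the last vowel of the stem is a non-high vowel (*jedelze*, *lija*).
*di*: last vowel = /i/, a high vowel → -u → *diu*.
The last vowel of *uvta* is /a/, which is a non-high vowel, so the suffix is -a, giving *uvtaa*.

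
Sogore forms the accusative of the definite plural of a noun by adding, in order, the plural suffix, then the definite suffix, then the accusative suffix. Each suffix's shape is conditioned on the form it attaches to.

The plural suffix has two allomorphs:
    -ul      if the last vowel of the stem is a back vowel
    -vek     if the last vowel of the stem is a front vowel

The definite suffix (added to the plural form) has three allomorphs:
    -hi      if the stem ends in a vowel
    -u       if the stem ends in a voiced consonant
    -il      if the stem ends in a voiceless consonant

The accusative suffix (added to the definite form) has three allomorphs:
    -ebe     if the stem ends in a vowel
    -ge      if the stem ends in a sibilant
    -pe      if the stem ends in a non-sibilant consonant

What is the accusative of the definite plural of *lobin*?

lobinvekilpe

*lobin* — last vowel /i/ (a front vowel) → -vek → *lobinvek*.
The final sound of the plural form *lobinvek* is /k/, which is a voiceless consonant, so the definite suffix is -il, giving *lobinvekil*.
Since the final sound of the definite form *lobinvekil* is /l/ (a non-sibilant consonant), it takes -pe, giving *lobinvekilpe*.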